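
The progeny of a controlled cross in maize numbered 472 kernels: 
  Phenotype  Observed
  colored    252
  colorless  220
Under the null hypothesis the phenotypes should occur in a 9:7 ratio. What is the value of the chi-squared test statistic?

1.569

Expected counts for N = 472 under a 9:7 ratio (total parts = 16):
  colored: 472 × 9/16 = 265.5
  colorless: 472 × 7/16 = 206.5
χ² = Σ (O − E)² / E
  colored: (252 − 265.5)² / 265.5 = 0.6864
  colorless: (220 − 206.5)² / 206.5 = 0.8826
χ² = 0.6864 + 0.8826 = 1.569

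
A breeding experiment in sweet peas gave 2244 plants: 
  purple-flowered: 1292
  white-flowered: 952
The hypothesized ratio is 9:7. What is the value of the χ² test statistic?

1.603

Expected counts for N = 2244 under a 9:7 ratio (total parts = 16):
  purple-flowered: 2244 × 9/16 = 1262.25
  white-flowered: 2244 × 7/16 = 981.75
χ² = Σ (O − E)² / E
  purple-flowered: (1292 − 1262.25)² / 1262.25 = 0.7012
  white-flowered: (952 − 981.75)² / 981.75 = 0.9015
χ² = 0.7012 + 0.9015 = 1.6027 ≈ 1.603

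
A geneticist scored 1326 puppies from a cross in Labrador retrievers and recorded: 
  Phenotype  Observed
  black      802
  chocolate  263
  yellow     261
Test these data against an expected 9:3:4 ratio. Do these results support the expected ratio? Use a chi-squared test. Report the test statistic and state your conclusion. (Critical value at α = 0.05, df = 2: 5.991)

20.048; not consistent

The 9:3:4 ratio has 16 parts, so with N = 1326 the expected counts are:
  black: 1326 × 9/16 = 745.875
  chocolate: 1326 × 3/16 = 248.625
  yellow: 1326 × 4/16 = 331.5
χ² = Σ (O − E)² / E
  black: (802 − 745.875)² / 745.875 = 4.2232
  chocolate: (263 − 248.625)² / 248.625 = 0.8311
  yellow: (261 − 331.5)² / 331.5 = 14.9932
χ² = 4.2232 + 0.8311 + 14.9932 = 20.0475 ≈ 20.048
Degrees of freedom = 3 − 1 = 2; critical value at α = 0.05 is 5.991.
Since 20.048 > 5.991, we reject the null hypothesis — the data do not fit the 9:3:4 ratio.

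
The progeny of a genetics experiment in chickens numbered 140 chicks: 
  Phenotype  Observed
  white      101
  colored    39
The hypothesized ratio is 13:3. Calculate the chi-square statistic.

7.622

The 13:3 ratio has 16 parts, so with N = 140 the expected counts are:
  white: 140 × 13/16 = 113.75
  colored: 140 × 3/16 = 26.25
χ² = Σ (O − E)² / E
  white: (101 − 113.75)² / 113.75 = 1.4291
  colored: (39 − 26.25)² / 26.25 = 6.1929
χ² = 1.4291 + 6.1929 = 7.622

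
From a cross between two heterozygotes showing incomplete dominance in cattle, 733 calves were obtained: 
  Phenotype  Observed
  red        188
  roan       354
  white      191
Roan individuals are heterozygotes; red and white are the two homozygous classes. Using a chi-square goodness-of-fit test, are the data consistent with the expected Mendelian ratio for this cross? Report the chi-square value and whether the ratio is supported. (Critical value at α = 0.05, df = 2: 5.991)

With incomplete dominance, a heterozygote × heterozygote cross gives a 1:2:1 phenotypic ratio.
The 1:2:1 ratio has 4 parts, so with N = 733 the expected counts are:
  red: 733 × 1/4 = 183.25
  roan: 733 × 2/4 = 366.5
  white: 733 × 1/4 = 183.25
χ² = Σ (O − E)² / E
  red: (188 − 183.25)² / 183.25 = 0.1231
  roan: (354 − 366.5)² / 366.5 = 0.4263
  white: (191 − 183.25)² / 183.25 = 0.3278
χ² = 0.1231 + 0.4263 + 0.3278 = 0.8772 ≈ 0.877
Degrees of freedom = 3 − 1 = 2; critical value at α = 0.05 is 5.991.
Since 0.877 < 5.991, we fail to reject the null hypothesis — the data are consistent with the 1:2:1 ratio.

0.877; consistent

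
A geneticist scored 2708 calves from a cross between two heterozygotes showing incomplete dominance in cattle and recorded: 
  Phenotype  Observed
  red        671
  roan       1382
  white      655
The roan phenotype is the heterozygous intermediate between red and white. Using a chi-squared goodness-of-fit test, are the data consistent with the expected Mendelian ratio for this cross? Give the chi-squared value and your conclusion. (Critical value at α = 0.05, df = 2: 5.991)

1.347; consistent

With incomplete dominance, a heterozygote × heterozygote cross gives a 1:2:1 phenotypic ratio.
Expected counts for N = 2708 under a 1:2:1 ratio (total parts = 4):
  red: 2708 × 1/4 = 677
  roan: 2708 × 2/4 = 1354
  white: 2708 × 1/4 = 677
χ² = Σ (O − E)² / E
  red: (671 − 677)² / 677 = 0.0532
  roan: (1382 − 1354)² / 1354 = 0.5790
  white: (655 − 677)² / 677 = 0.7149
χ² = 0.0532 + 0.5790 + 0.7149 = 1.3471 ≈ 1.347
Degrees of freedom = 3 − 1 = 2; critical value at α = 0.05 is 5.991.
Since 1.347 < 5.991, we fail to reject the null hypothesis — the data are consistent with the 1:2:1 ratio.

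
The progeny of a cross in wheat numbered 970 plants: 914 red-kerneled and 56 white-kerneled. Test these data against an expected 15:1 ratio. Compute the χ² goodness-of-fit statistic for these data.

0.376

Total ratio parts = 16. Expected numbers out of 970:
  red-kerneled: 970 × 15/16 = 909.375
  white-kerneled: 970 × 1/16 = 60.625
χ² = Σ (O − E)² / E
  red-kerneled: (914 − 909.375)² / 909.375 = 0.0235
  white-kerneled: (56 − 60.625)² / 60.625 = 0.3528
χ² = 0.0235 + 0.3528 = 0.3763 ≈ 0.376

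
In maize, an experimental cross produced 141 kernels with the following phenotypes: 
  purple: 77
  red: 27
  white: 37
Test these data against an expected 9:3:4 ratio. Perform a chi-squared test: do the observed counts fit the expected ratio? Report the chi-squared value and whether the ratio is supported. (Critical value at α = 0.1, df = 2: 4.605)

0.166; consistent

Expected counts for N = 141 under a 9:3:4 ratio (total parts = 16):
  purple: 141 × 9/16 = 79.3125
  red: 141 × 3/16 = 26.4375
  white: 141 × 4/16 = 35.25
χ² = Σ (O − E)² / E
  purple: (77 − 79.3125)² / 79.3125 = 0.0674
  red: (27 − 26.4375)² / 26.4375 = 0.0120
  white: (37 − 35.25)² / 35.25 = 0.0869
χ² = 0.0674 + 0.0120 + 0.0869 = 0.1663 ≈ 0.166
Degrees of freedom = 3 − 1 = 2; critical value at α = 0.1 is 4.605.
Since 0.166 < 4.605, we fail to reject the null hypothesis — the data are consistent with the 9:3:4 ratio.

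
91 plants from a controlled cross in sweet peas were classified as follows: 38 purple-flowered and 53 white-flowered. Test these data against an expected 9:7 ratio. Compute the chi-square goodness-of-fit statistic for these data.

Total ratio parts = 16. Expected numbers out of 91:
  purple-flowered: 91 × 9/16 = 51.1875
  white-flowered: 91 × 7/16 = 39.8125
χ² = Σ (O − E)² / E
  purple-flowered: (38 − 51.1875)² / 51.1875 = 3.3975
  white-flowered: (53 − 39.8125)² / 39.8125 = 4.3682
χ² = 3.3975 + 4.3682 = 7.7657 ≈ 7.766

7.766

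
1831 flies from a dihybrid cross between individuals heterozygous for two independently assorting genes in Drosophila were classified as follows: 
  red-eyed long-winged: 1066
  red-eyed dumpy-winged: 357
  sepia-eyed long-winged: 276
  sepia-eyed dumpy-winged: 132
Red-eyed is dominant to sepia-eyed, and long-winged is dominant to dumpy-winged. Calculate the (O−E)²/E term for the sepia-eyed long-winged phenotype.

A dihybrid F₂ with independent assortment and complete dominance at both loci gives a 9:3:3:1 phenotypic ratio.
Total ratio parts = 16. Expected numbers out of 1831:
  red-eyed long-winged: 1831 × 9/16 = 1029.9375
  red-eyed dumpy-winged: 1831 × 3/16 = 343.3125
  sepia-eyed long-winged: 1831 × 3/16 = 343.3125
  sepia-eyed dumpy-winged: 1831 × 1/16 = 114.4375
Contribution of sepia-eyed long-winged: (276 − 343.3125)² / 343.3125 = 13.1978

13.198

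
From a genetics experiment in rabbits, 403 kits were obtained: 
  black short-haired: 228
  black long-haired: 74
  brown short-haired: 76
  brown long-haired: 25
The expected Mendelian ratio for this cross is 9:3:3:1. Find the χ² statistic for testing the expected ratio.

The 9:3:3:1 ratio has 16 parts, so with N = 403 the expected counts are:
  black short-haired: 403 × 9/16 = 226.6875
  black long-haired: 403 × 3/16 = 75.5625
  brown short-haired: 403 × 3/16 = 75.5625
  brown long-haired: 403 × 1/16 = 25.1875
χ² = Σ (O − E)² / E
  black short-haired: (228 − 226.6875)² / 226.6875 = 0.0076
  black long-haired: (74 − 75.5625)² / 75.5625 = 0.0323
  brown short-haired: (76 − 75.5625)² / 75.5625 = 0.0025
  brown long-haired: (25 − 25.1875)² / 25.1875 = 0.0014
χ² = 0.0076 + 0.0323 + 0.0025 + 0.0014 = 0.0438 ≈ 0.044

0.044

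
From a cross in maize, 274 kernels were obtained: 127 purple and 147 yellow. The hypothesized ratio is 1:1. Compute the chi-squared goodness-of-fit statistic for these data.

Total ratio parts = 2. Expected numbers out of 274:
  purple: 274 × 1/2 = 137
  yellow: 274 × 1/2 = 137
χ² = Σ (O − E)² / E
  purple: (127 − 137)² / 137 = 0.7299
  yellow: (147 − 137)² / 137 = 0.7299
χ² = 0.7299 + 0.7299 = 1.4598 ≈ 1.460

1.460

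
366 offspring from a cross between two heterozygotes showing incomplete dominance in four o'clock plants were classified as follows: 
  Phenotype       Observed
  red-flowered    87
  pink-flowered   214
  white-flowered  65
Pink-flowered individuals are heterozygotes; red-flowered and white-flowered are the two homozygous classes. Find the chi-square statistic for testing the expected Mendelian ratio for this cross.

13.148

With incomplete dominance, a heterozygote × heterozygote cross gives a 1:2:1 phenotypic ratio.
Total ratio parts = 4. Expected numbers out of 366:
  red-flowered: 366 × 1/4 = 91.5
  pink-flowered: 366 × 2/4 = 183
  white-flowered: 366 × 1/4 = 91.5
χ² = Σ (O − E)² / E
  red-flowered: (87 − 91.5)² / 91.5 = 0.2213
  pink-flowered: (214 − 183)² / 183 = 5.2514
  white-flowered: (65 − 91.5)² / 91.5 = 7.6749
χ² = 0.2213 + 5.2514 + 7.6749 = 13.1476 ≈ 13.148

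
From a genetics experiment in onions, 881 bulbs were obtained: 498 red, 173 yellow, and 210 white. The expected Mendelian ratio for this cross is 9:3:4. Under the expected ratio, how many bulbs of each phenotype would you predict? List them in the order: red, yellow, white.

Under the 9:3:4 hypothesis (Σ ratio = 16, N = 881):
  red: 881 × 9/16 = 495.5625
  yellow: 881 × 3/16 = 165.1875
  white: 881 × 4/16 = 220.25

495.5625, 165.1875, 220.25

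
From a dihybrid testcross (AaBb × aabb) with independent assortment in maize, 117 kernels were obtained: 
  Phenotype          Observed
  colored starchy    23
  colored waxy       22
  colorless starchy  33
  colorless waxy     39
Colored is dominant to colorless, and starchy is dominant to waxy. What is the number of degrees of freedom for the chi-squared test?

3

A dihybrid testcross with independent assortment gives a 1:1:1:1 ratio.
A goodness-of-fit test with 4 phenotype classes has df = 4 − 1 = 3.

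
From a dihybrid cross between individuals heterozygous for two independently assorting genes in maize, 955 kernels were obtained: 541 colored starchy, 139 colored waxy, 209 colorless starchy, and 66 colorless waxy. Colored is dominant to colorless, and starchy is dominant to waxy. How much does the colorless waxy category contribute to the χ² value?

0.668

A dihybrid F₂ with independent assortment and complete dominance at both loci gives a 9:3:3:1 phenotypic ratio.
Under the 9:3:3:1 hypothesis (Σ ratio = 16, N = 955):
  colored starchy: 955 × 9/16 = 537.1875
  colored waxy: 955 × 3/16 = 179.0625
  colorless starchy: 955 × 3/16 = 179.0625
  colorless waxy: 955 × 1/16 = 59.6875
Contribution of colorless waxy: (66 − 59.6875)² / 59.6875 = 0.6676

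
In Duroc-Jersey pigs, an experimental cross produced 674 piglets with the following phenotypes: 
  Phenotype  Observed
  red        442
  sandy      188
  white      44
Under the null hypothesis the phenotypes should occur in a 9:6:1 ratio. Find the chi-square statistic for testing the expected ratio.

27.099

Expected counts for N = 674 under a 9:6:1 ratio (total parts = 16):
  red: 674 × 9/16 = 379.125
  sandy: 674 × 6/16 = 252.75
  white: 674 × 1/16 = 42.125
χ² = Σ (O − E)² / E
  red: (442 − 379.125)² / 379.125 = 10.4273
  sandy: (188 − 252.75)² / 252.75 = 16.5878
  white: (44 − 42.125)² / 42.125 = 0.0835
χ² = 10.4273 + 16.5878 + 0.0835 = 27.0986 ≈ 27.099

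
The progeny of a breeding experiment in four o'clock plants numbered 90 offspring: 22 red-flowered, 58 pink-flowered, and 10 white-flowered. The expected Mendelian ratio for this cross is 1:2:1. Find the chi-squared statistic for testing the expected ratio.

Under the 1:2:1 hypothesis (Σ ratio = 4, N = 90):
  red-flowered: 90 × 1/4 = 22.5
  pink-flowered: 90 × 2/4 = 45
  white-flowered: 90 × 1/4 = 22.5
χ² = Σ (O − E)² / E
  red-flowered: (22 − 22.5)² / 22.5 = 0.0111
  pink-flowered: (58 − 45)² / 45 = 3.7556
  white-flowered: (10 − 22.5)² / 22.5 = 6.9444
χ² = 0.0111 + 3.7556 + 6.9444 = 10.7111 ≈ 10.711

10.711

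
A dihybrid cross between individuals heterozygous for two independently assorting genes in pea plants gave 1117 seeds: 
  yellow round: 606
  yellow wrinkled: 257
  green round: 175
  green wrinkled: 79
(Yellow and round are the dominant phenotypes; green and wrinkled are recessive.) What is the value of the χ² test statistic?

18.465

A dihybrid F₂ with independent assortment and complete dominance at both loci gives a 9:3:3:1 phenotypic ratio.
Expected counts for N = 1117 under a 9:3:3:1 ratio (total parts = 16):
  yellow round: 1117 × 9/16 = 628.3125
  yellow wrinkled: 1117 × 3/16 = 209.4375
  green round: 1117 × 3/16 = 209.4375
  green wrinkled: 1117 × 1/16 = 69.8125
χ² = Σ (O − E)² / E
  yellow round: (606 − 628.3125)² / 628.3125 = 0.7924
  yellow wrinkled: (257 − 209.4375)² / 209.4375 = 10.8013
  green round: (175 − 209.4375)² / 209.4375 = 5.6625
  green wrinkled: (79 − 69.8125)² / 69.8125 = 1.2091
χ² = 0.7924 + 10.8013 + 5.6625 + 1.2091 = 18.4653 ≈ 18.465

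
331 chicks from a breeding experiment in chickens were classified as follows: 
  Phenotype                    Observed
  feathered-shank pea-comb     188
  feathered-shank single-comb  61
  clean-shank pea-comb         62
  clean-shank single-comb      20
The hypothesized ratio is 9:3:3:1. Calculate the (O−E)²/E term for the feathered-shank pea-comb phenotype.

0.018

Under the 9:3:3:1 hypothesis (Σ ratio = 16, N = 331):
  feathered-shank pea-comb: 331 × 9/16 = 186.1875
  feathered-shank single-comb: 331 × 3/16 = 62.0625
  clean-shank pea-comb: 331 × 3/16 = 62.0625
  clean-shank single-comb: 331 × 1/16 = 20.6875
Contribution of feathered-shank pea-comb: (188 − 186.1875)² / 186.1875 = 0.0176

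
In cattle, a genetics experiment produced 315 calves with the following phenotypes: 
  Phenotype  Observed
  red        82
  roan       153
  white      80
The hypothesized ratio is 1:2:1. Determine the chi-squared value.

Under the 1:2:1 hypothesis (Σ ratio = 4, N = 315):
  red: 315 × 1/4 = 78.75
  roan: 315 × 2/4 = 157.5
  white: 315 × 1/4 = 78.75
χ² = Σ (O − E)² / E
  red: (82 − 78.75)² / 78.75 = 0.1341
  roan: (153 − 157.5)² / 157.5 = 0.1286
  white: (80 − 78.75)² / 78.75 = 0.0198
χ² = 0.1341 + 0.1286 + 0.0198 = 0.2825 ≈ 0.283

0.283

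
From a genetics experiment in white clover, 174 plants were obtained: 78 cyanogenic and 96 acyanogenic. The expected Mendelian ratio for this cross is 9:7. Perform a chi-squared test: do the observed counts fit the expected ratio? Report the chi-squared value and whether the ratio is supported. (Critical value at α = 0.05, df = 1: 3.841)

Total ratio parts = 16. Expected numbers out of 174:
  cyanogenic: 174 × 9/16 = 97.875
  acyanogenic: 174 × 7/16 = 76.125
χ² = Σ (O − E)² / E
  cyanogenic: (78 − 97.875)² / 97.875 = 4.0359
  acyanogenic: (96 − 76.125)² / 76.125 = 5.1890
χ² = 4.0359 + 5.1890 = 9.2249 ≈ 9.225
Degrees of freedom = 2 − 1 = 1; critical value at α = 0.05 is 3.841.
Since 9.225 > 3.841, we reject the null hypothesis — the data do not fit the 9:7 ratio.

9.225; not consistent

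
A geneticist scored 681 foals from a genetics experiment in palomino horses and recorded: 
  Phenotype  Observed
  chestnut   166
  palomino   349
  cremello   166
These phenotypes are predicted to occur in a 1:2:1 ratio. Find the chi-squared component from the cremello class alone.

0.106

Expected counts for N = 681 under a 1:2:1 ratio (total parts = 4):
  chestnut: 681 × 1/4 = 170.25
  palomino: 681 × 2/4 = 340.5
  cremello: 681 × 1/4 = 170.25
Contribution of cremello: (166 − 170.25)² / 170.25 = 0.1061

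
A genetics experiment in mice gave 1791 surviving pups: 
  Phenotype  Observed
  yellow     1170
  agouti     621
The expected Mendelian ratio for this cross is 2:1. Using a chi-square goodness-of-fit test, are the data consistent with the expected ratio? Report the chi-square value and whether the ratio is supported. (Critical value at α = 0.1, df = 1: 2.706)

1.447; consistent

Expected counts for N = 1791 under a 2:1 ratio (total parts = 3):
  yellow: 1791 × 2/3 = 1194
  agouti: 1791 × 1/3 = 597
χ² = Σ (O − E)² / E
  yellow: (1170 − 1194)² / 1194 = 0.4824
  agouti: (621 − 597)² / 597 = 0.9648
χ² = 0.4824 + 0.9648 = 1.4472 ≈ 1.447
Degrees of freedom = 2 − 1 = 1; critical value at α = 0.1 is 2.706.
Since 1.447 < 2.706, we fail to reject the null hypothesis — the data are consistent with the 2:1 ratio.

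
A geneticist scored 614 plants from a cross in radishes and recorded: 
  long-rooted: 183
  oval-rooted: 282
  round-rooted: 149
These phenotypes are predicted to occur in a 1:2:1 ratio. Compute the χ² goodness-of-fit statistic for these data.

7.837

Total ratio parts = 4. Expected numbers out of 614:
  long-rooted: 614 × 1/4 = 153.5
  oval-rooted: 614 × 2/4 = 307
  round-rooted: 614 × 1/4 = 153.5
χ² = Σ (O − E)² / E
  long-rooted: (183 − 153.5)² / 153.5 = 5.6694
  oval-rooted: (282 − 307)² / 307 = 2.0358
  round-rooted: (149 − 153.5)² / 153.5 = 0.1319
χ² = 5.6694 + 2.0358 + 0.1319 = 7.8371 ≈ 7.837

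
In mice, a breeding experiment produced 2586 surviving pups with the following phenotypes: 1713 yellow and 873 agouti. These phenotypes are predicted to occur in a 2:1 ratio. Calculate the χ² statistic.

0.211

Expected counts for N = 2586 under a 2:1 ratio (total parts = 3):
  yellow: 2586 × 2/3 = 1724
  agouti: 2586 × 1/3 = 862
χ² = Σ (O − E)² / E
  yellow: (1713 − 1724)² / 1724 = 0.0702
  agouti: (873 − 862)² / 862 = 0.1404
χ² = 0.0702 + 0.1404 = 0.2106 ≈ 0.211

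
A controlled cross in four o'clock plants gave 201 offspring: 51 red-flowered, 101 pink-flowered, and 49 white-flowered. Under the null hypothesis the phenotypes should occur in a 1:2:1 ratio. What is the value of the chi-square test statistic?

The 1:2:1 ratio has 4 parts, so with N = 201 the expected counts are:
  red-flowered: 201 × 1/4 = 50.25
  pink-flowered: 201 × 2/4 = 100.5
  white-flowered: 201 × 1/4 = 50.25
χ² = Σ (O − E)² / E
  red-flowered: (51 − 50.25)² / 50.25 = 0.0112
  pink-flowered: (101 − 100.5)² / 100.5 = 0.0025
  white-flowered: (49 − 50.25)² / 50.25 = 0.0311
χ² = 0.0112 + 0.0025 + 0.0311 = 0.0448 ≈ 0.045

0.045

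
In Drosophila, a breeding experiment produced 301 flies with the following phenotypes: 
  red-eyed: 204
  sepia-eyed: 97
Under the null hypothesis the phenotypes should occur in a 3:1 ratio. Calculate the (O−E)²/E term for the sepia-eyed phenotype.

6.287

Expected counts for N = 301 under a 3:1 ratio (total parts = 4):
  red-eyed: 301 × 3/4 = 225.75
  sepia-eyed: 301 × 1/4 = 75.25
Contribution of sepia-eyed: (97 − 75.25)² / 75.25 = 6.2865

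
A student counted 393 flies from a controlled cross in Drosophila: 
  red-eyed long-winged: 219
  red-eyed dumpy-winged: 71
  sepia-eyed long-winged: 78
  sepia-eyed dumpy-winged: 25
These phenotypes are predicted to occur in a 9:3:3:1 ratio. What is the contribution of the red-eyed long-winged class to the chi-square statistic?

0.019

Total ratio parts = 16. Expected numbers out of 393:
  red-eyed long-winged: 393 × 9/16 = 221.0625
  red-eyed dumpy-winged: 393 × 3/16 = 73.6875
  sepia-eyed long-winged: 393 × 3/16 = 73.6875
  sepia-eyed dumpy-winged: 393 × 1/16 = 24.5625
Contribution of red-eyed long-winged: (219 − 221.0625)² / 221.0625 = 0.0192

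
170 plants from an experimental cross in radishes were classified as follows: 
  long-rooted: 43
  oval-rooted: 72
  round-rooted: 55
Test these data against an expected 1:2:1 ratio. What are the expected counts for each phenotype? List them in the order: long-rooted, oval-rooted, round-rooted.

Expected counts for N = 170 under a 1:2:1 ratio (total parts = 4):
  long-rooted: 170 × 1/4 = 42.5
  oval-rooted: 170 × 2/4 = 85
  round-rooted: 170 × 1/4 = 42.5

42.5, 85, 42.5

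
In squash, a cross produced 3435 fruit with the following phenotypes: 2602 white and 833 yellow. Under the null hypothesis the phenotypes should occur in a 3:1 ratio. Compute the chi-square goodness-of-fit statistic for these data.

Total ratio parts = 4. Expected numbers out of 3435:
  white: 3435 × 3/4 = 2576.25
  yellow: 3435 × 1/4 = 858.75
χ² = Σ (O − E)² / E
  white: (2602 − 2576.25)² / 2576.25 = 0.2574
  yellow: (833 − 858.75)² / 858.75 = 0.7721
χ² = 0.2574 + 0.7721 = 1.0295 ≈ 1.030

1.030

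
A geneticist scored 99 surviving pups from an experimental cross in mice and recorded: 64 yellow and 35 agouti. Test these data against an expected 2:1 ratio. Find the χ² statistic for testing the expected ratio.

0.182

Under the 2:1 hypothesis (Σ ratio = 3, N = 99):
  yellow: 99 × 2/3 = 66
  agouti: 99 × 1/3 = 33
χ² = Σ (O − E)² / E
  yellow: (64 − 66)² / 66 = 0.0606
  agouti: (35 − 33)² / 33 = 0.1212
χ² = 0.0606 + 0.1212 = 0.1818 ≈ 0.182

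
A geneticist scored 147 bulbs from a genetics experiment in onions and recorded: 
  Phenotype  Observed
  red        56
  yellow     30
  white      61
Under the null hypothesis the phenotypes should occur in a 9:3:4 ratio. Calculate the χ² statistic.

24.831

Total ratio parts = 16. Expected numbers out of 147:
  red: 147 × 9/16 = 82.6875
  yellow: 147 × 3/16 = 27.5625
  white: 147 × 4/16 = 36.75
χ² = Σ (O − E)² / E
  red: (56 − 82.6875)² / 82.6875 = 8.6134
  yellow: (30 − 27.5625)² / 27.5625 = 0.2156
  white: (61 − 36.75)² / 36.75 = 16.0017
χ² = 8.6134 + 0.2156 + 16.0017 = 24.8307 ≈ 24.831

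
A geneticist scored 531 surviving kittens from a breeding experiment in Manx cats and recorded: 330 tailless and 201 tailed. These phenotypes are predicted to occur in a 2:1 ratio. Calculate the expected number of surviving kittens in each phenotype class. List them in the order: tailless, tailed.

354, 177

Under the 2:1 hypothesis (Σ ratio = 3, N = 531):
  tailless: 531 × 2/3 = 354
  tailed: 531 × 1/3 = 177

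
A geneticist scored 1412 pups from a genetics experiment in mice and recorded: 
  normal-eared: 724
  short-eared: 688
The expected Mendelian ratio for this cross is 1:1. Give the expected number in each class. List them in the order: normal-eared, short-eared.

Expected counts for N = 1412 under a 1:1 ratio (total parts = 2):
  normal-eared: 1412 × 1/2 = 706
  short-eared: 1412 × 1/2 = 706

706, 706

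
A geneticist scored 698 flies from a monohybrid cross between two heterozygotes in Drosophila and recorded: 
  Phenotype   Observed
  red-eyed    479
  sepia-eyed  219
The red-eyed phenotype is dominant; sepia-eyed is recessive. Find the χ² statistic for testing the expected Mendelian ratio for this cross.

For a monohybrid cross between heterozygotes with complete dominance, the expected phenotypic ratio is 3:1.
Expected counts for N = 698 under a 3:1 ratio (total parts = 4):
  red-eyed: 698 × 3/4 = 523.5
  sepia-eyed: 698 × 1/4 = 174.5
χ² = Σ (O − E)² / E
  red-eyed: (479 − 523.5)² / 523.5 = 3.7827
  sepia-eyed: (219 − 174.5)² / 174.5 = 11.3481
χ² = 3.7827 + 11.3481 = 15.1308 ≈ 15.131

15.131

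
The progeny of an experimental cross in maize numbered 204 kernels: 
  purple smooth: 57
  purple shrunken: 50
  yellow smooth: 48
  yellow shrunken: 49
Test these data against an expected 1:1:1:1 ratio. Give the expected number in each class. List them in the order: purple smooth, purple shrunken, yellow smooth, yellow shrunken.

The 1:1:1:1 ratio has 4 parts, so with N = 204 the expected counts are:
  purple smooth: 204 × 1/4 = 51
  purple shrunken: 204 × 1/4 = 51
  yellow smooth: 204 × 1/4 = 51
  yellow shrunken: 204 × 1/4 = 51

51, 51, 51, 51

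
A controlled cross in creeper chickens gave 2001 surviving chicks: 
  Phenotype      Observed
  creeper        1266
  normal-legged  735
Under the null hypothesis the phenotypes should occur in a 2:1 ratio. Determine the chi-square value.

10.399

Total ratio parts = 3. Expected numbers out of 2001:
  creeper: 2001 × 2/3 = 1334
  normal-legged: 2001 × 1/3 = 667
χ² = Σ (O − E)² / E
  creeper: (1266 − 1334)² / 1334 = 3.4663
  normal-legged: (735 − 667)² / 667 = 6.9325
χ² = 3.4663 + 6.9325 = 10.3988 ≈ 10.399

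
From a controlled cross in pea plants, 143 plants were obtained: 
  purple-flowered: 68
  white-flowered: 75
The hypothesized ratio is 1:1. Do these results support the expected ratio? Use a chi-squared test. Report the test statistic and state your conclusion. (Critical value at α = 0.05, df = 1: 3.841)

0.343; consistent

Under the 1:1 hypothesis (Σ ratio = 2, N = 143):
  purple-flowered: 143 × 1/2 = 71.5
  white-flowered: 143 × 1/2 = 71.5
χ² = Σ (O − E)² / E
  purple-flowered: (68 − 71.5)² / 71.5 = 0.1713
  white-flowered: (75 − 71.5)² / 71.5 = 0.1713
χ² = 0.1713 + 0.1713 = 0.3426 ≈ 0.343
Degrees of freedom = 2 − 1 = 1; critical value at α = 0.05 is 3.841.
Since 0.343 < 3.841, we fail to reject the null hypothesis — the data are consistent with the 1:1 ratio.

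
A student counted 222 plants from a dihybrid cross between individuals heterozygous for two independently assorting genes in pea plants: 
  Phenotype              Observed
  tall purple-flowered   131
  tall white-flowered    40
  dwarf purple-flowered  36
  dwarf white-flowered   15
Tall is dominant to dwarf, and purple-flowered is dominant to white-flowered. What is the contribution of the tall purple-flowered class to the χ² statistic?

A dihybrid F₂ with independent assortment and complete dominance at both loci gives a 9:3:3:1 phenotypic ratio.
Expected counts for N = 222 under a 9:3:3:1 ratio (total parts = 16):
  tall purple-flowered: 222 × 9/16 = 124.875
  tall white-flowered: 222 × 3/16 = 41.625
  dwarf purple-flowered: 222 × 3/16 = 41.625
  dwarf white-flowered: 222 × 1/16 = 13.875
Contribution of tall purple-flowered: (131 − 124.875)² / 124.875 = 0.3004

0.300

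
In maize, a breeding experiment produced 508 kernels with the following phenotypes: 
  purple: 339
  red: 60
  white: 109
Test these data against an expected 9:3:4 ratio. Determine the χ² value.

25.520

Under the 9:3:4 hypothesis (Σ ratio = 16, N = 508):
  purple: 508 × 9/16 = 285.75
  red: 508 × 3/16 = 95.25
  white: 508 × 4/16 = 127
χ² = Σ (O − E)² / E
  purple: (339 − 285.75)² / 285.75 = 9.9232
  red: (60 − 95.25)² / 95.25 = 13.0453
  white: (109 − 127)² / 127 = 2.5512
χ² = 9.9232 + 13.0453 + 2.5512 = 25.5197 ≈ 25.520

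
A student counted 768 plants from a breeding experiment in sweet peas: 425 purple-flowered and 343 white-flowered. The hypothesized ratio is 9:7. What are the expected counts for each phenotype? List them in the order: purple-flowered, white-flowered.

The 9:7 ratio has 16 parts, so with N = 768 the expected counts are:
  purple-flowered: 768 × 9/16 = 432
  white-flowered: 768 × 7/16 = 336

432, 336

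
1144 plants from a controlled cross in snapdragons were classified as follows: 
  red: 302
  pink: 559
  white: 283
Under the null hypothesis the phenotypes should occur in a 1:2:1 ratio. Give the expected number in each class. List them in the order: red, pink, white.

Expected counts for N = 1144 under a 1:2:1 ratio (total parts = 4):
  red: 1144 × 1/4 = 286
  pink: 1144 × 2/4 = 572
  white: 1144 × 1/4 = 286

286, 572, 286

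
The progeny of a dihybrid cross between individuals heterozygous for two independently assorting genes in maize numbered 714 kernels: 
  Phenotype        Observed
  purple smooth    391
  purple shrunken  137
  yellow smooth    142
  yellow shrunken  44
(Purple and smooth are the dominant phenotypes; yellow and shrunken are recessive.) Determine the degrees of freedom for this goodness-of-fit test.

3

A dihybrid F₂ with independent assortment and complete dominance at both loci gives a 9:3:3:1 phenotypic ratio.
A goodness-of-fit test with 4 phenotype classes has df = 4 − 1 = 3.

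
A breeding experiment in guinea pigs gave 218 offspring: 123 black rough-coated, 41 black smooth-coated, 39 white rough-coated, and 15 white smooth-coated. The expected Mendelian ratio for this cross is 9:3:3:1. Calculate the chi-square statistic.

0.226

Under the 9:3:3:1 hypothesis (Σ ratio = 16, N = 218):
  black rough-coated: 218 × 9/16 = 122.625
  black smooth-coated: 218 × 3/16 = 40.875
  white rough-coated: 218 × 3/16 = 40.875
  white smooth-coated: 218 × 1/16 = 13.625
χ² = Σ (O − E)² / E
  black rough-coated: (123 − 122.625)² / 122.625 = 0.0011
  black smooth-coated: (41 − 40.875)² / 40.875 = 0.0004
  white rough-coated: (39 − 40.875)² / 40.875 = 0.0860
  white smooth-coated: (15 − 13.625)² / 13.625 = 0.1388
χ² = 0.0011 + 0.0004 + 0.0860 + 0.1388 = 0.2263 ≈ 0.226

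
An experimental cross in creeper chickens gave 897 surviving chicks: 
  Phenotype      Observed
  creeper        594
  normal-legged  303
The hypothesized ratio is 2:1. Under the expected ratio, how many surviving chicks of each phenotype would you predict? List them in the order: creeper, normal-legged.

598, 299

Total ratio parts = 3. Expected numbers out of 897:
  creeper: 897 × 2/3 = 598
  normal-legged: 897 × 1/3 = 299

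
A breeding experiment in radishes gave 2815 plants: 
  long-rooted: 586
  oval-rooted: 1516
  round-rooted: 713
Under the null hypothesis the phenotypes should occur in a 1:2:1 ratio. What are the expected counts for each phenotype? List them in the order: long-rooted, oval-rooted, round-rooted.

703.75, 1407.5, 703.75

Under the 1:2:1 hypothesis (Σ ratio = 4, N = 2815):
  long-rooted: 2815 × 1/4 = 703.75
  oval-rooted: 2815 × 2/4 = 1407.5
  round-rooted: 2815 × 1/4 = 703.75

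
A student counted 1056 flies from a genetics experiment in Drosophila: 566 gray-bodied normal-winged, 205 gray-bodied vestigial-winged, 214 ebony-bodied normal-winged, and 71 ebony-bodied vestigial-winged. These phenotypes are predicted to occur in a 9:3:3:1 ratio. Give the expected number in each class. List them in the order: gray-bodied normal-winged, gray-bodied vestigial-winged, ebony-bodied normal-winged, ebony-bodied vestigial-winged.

594, 198, 198, 66

Total ratio parts = 16. Expected numbers out of 1056:
  gray-bodied normal-winged: 1056 × 9/16 = 594
  gray-bodied vestigial-winged: 1056 × 3/16 = 198
  ebony-bodied normal-winged: 1056 × 3/16 = 198
  ebony-bodied vestigial-winged: 1056 × 1/16 = 66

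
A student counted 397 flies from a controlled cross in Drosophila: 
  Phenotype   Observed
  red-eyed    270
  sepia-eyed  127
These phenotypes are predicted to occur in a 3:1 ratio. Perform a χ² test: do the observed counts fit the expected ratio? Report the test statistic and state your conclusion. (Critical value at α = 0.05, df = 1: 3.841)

10.345; not consistent

Expected counts for N = 397 under a 3:1 ratio (total parts = 4):
  red-eyed: 397 × 3/4 = 297.75
  sepia-eyed: 397 × 1/4 = 99.25
χ² = Σ (O − E)² / E
  red-eyed: (270 − 297.75)² / 297.75 = 2.5863
  sepia-eyed: (127 − 99.25)² / 99.25 = 7.7588
χ² = 2.5863 + 7.7588 = 10.3451 ≈ 10.345
Degrees of freedom = 2 − 1 = 1; critical value at α = 0.05 is 3.841.
Since 10.345 > 3.841, we reject the null hypothesis — the data do not fit the 3:1 ratio.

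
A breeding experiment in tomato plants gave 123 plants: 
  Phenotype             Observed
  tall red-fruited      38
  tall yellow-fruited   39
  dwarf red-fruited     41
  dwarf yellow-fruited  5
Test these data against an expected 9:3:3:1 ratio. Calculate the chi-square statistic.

Under the 9:3:3:1 hypothesis (Σ ratio = 16, N = 123):
  tall red-fruited: 123 × 9/16 = 69.1875
  tall yellow-fruited: 123 × 3/16 = 23.0625
  dwarf red-fruited: 123 × 3/16 = 23.0625
  dwarf yellow-fruited: 123 × 1/16 = 7.6875
χ² = Σ (O − E)² / E
  tall red-fruited: (38 − 69.1875)² / 69.1875 = 14.0583
  tall yellow-fruited: (39 − 23.0625)² / 23.0625 = 11.0137
  dwarf red-fruited: (41 − 23.0625)² / 23.0625 = 13.9514
  dwarf yellow-fruited: (5 − 7.6875)² / 7.6875 = 0.9395
χ² = 14.0583 + 11.0137 + 13.9514 + 0.9395 = 39.9629 ≈ 39.963

39.963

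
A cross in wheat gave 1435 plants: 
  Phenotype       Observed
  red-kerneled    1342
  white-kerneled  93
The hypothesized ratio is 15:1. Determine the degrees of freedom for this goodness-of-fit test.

A goodness-of-fit test with 2 phenotype classes has df = 2 − 1 = 1.

1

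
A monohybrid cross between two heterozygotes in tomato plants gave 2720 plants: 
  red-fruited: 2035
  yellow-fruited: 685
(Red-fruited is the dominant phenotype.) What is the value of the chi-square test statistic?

For a monohybrid cross between heterozygotes with complete dominance, the expected phenotypic ratio is 3:1.
Total ratio parts = 4. Expected numbers out of 2720:
  red-fruited: 2720 × 3/4 = 2040
  yellow-fruited: 2720 × 1/4 = 680
χ² = Σ (O − E)² / E
  red-fruited: (2035 − 2040)² / 2040 = 0.0123
  yellow-fruited: (685 − 680)² / 680 = 0.0368
χ² = 0.0123 + 0.0368 = 0.0491 ≈ 0.049

0.049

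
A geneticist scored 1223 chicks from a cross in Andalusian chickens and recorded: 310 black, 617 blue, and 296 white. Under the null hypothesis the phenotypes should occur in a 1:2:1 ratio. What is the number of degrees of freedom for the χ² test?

A goodness-of-fit test with 3 phenotype classes has df = 3 − 1 = 2.

2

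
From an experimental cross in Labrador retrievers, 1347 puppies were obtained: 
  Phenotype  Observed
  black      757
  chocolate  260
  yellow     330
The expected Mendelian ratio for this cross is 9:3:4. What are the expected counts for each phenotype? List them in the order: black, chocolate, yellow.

757.6875, 252.5625, 336.75

The 9:3:4 ratio has 16 parts, so with N = 1347 the expected counts are:
  black: 1347 × 9/16 = 757.6875
  chocolate: 1347 × 3/16 = 252.5625
  yellow: 1347 × 4/16 = 336.75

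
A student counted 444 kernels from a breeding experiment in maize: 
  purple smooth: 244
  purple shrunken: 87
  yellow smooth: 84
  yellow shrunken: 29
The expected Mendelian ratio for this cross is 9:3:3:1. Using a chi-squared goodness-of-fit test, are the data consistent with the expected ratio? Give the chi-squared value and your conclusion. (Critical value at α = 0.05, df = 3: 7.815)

0.364; consistent

Under the 9:3:3:1 hypothesis (Σ ratio = 16, N = 444):
  purple smooth: 444 × 9/16 = 249.75
  purple shrunken: 444 × 3/16 = 83.25
  yellow smooth: 444 × 3/16 = 83.25
  yellow shrunken: 444 × 1/16 = 27.75
χ² = Σ (O − E)² / E
  purple smooth: (244 − 249.75)² / 249.75 = 0.1324
  purple shrunken: (87 − 83.25)² / 83.25 = 0.1689
  yellow smooth: (84 − 83.25)² / 83.25 = 0.0068
  yellow shrunken: (29 − 27.75)² / 27.75 = 0.0563
χ² = 0.1324 + 0.1689 + 0.0068 + 0.0563 = 0.3644 ≈ 0.364
Degrees of freedom = 4 − 1 = 3; critical value at α = 0.05 is 7.815.
Since 0.364 < 7.815, we fail to reject the null hypothesis — the data are consistent with the 9:3:3:1 ratio.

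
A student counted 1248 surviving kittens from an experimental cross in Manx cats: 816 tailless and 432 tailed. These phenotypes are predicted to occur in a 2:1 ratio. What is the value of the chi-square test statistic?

0.923

Under the 2:1 hypothesis (Σ ratio = 3, N = 1248):
  tailless: 1248 × 2/3 = 832
  tailed: 1248 × 1/3 = 416
χ² = Σ (O − E)² / E
  tailless: (816 − 832)² / 832 = 0.3077
  tailed: (432 − 416)² / 416 = 0.6154
χ² = 0.3077 + 0.6154 = 0.9231 ≈ 0.923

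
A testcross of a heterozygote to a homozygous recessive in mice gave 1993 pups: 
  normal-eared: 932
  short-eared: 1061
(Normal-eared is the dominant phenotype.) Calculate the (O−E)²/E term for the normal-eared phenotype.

A testcross of a heterozygote (Aa × aa) gives a 1:1 phenotypic ratio.
Expected counts for N = 1993 under a 1:1 ratio (total parts = 2):
  normal-eared: 1993 × 1/2 = 996.5
  short-eared: 1993 × 1/2 = 996.5
Contribution of normal-eared: (932 − 996.5)² / 996.5 = 4.1749

4.175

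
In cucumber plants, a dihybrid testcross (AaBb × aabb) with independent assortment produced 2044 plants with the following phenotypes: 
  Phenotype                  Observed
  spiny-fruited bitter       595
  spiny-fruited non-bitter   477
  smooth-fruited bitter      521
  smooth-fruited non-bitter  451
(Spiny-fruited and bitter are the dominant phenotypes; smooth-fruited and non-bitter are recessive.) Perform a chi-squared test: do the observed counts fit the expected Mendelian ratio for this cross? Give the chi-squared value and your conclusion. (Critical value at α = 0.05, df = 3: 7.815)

23.311; not consistent

A dihybrid testcross with independent assortment gives a 1:1:1:1 ratio.
Total ratio parts = 4. Expected numbers out of 2044:
  spiny-fruited bitter: 2044 × 1/4 = 511
  spiny-fruited non-bitter: 2044 × 1/4 = 511
  smooth-fruited bitter: 2044 × 1/4 = 511
  smooth-fruited non-bitter: 2044 × 1/4 = 511
χ² = Σ (O − E)² / E
  spiny-fruited bitter: (595 − 511)² / 511 = 13.8082
  spiny-fruited non-bitter: (477 − 511)² / 511 = 2.2622
  smooth-fruited bitter: (521 − 511)² / 511 = 0.1957
  smooth-fruited non-bitter: (451 − 511)² / 511 = 7.0450
χ² = 13.8082 + 2.2622 + 0.1957 + 7.0450 = 23.3111 ≈ 23.311
Degrees of freedom = 4 − 1 = 3; critical value at α = 0.05 is 7.815.
Since 23.311 > 7.815, we reject the null hypothesis — the data do not fit the 1:1:1:1 ratio.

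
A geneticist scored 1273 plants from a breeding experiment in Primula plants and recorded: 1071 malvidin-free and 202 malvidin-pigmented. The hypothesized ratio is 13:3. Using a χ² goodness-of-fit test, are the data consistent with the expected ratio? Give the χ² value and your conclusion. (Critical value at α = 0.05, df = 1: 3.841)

6.940; not consistent

The 13:3 ratio has 16 parts, so with N = 1273 the expected counts are:
  malvidin-free: 1273 × 13/16 = 1034.3125
  malvidin-pigmented: 1273 × 3/16 = 238.6875
χ² = Σ (O − E)² / E
  malvidin-free: (1071 − 1034.3125)² / 1034.3125 = 1.3013
  malvidin-pigmented: (202 − 238.6875)² / 238.6875 = 5.6391
χ² = 1.3013 + 5.6391 = 6.9404 ≈ 6.940
Degrees of freedom = 2 − 1 = 1; critical value at α = 0.05 is 3.841.
Since 6.940 > 3.841, we reject the null hypothesis — the data do not fit the 13:3 ratio.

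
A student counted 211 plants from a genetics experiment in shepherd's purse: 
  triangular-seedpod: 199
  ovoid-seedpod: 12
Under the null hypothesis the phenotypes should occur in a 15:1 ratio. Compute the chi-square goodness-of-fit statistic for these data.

0.114

Expected counts for N = 211 under a 15:1 ratio (total parts = 16):
  triangular-seedpod: 211 × 15/16 = 197.8125
  ovoid-seedpod: 211 × 1/16 = 13.1875
χ² = Σ (O − E)² / E
  triangular-seedpod: (199 − 197.8125)² / 197.8125 = 0.0071
  ovoid-seedpod: (12 − 13.1875)² / 13.1875 = 0.1069
χ² = 0.0071 + 0.1069 = 0.114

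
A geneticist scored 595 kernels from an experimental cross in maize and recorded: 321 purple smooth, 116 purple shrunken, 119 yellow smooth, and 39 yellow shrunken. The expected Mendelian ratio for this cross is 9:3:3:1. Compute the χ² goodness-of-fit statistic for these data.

1.320

Expected counts for N = 595 under a 9:3:3:1 ratio (total parts = 16):
  purple smooth: 595 × 9/16 = 334.6875
  purple shrunken: 595 × 3/16 = 111.5625
  yellow smooth: 595 × 3/16 = 111.5625
  yellow shrunken: 595 × 1/16 = 37.1875
χ² = Σ (O − E)² / E
  purple smooth: (321 − 334.6875)² / 334.6875 = 0.5598
  purple shrunken: (116 − 111.5625)² / 111.5625 = 0.1765
  yellow smooth: (119 − 111.5625)² / 111.5625 = 0.4958
  yellow shrunken: (39 − 37.1875)² / 37.1875 = 0.0883
χ² = 0.5598 + 0.1765 + 0.4958 + 0.0883 = 1.3204 ≈ 1.320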